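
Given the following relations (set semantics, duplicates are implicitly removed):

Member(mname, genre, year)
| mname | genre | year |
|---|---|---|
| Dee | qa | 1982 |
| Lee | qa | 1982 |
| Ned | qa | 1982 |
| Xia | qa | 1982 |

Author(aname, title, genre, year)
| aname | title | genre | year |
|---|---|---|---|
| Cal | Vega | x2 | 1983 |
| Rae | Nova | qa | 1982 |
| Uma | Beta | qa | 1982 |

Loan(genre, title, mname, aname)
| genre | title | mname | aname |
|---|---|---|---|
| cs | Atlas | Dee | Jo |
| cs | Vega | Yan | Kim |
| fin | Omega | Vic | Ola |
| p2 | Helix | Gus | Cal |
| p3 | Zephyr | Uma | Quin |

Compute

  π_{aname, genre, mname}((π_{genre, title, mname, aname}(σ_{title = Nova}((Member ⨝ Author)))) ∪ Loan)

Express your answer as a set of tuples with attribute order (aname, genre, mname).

{(Cal, p2, Gus), (Jo, cs, Dee), (Kim, cs, Yan), (Ola, fin, Vic), (Quin, p3, Uma), (Rae, qa, Dee), (Rae, qa, Lee), (Rae, qa, Ned), (Rae, qa, Xia)}

Joining Member and Author on genre, year yields {(Dee, qa, 1982, Rae, Nova), (Dee, qa, 1982, Uma, Beta), (Lee, qa, 1982, Rae, Nova), (Lee, qa, 1982, Uma, Beta), (Ned, qa, 1982, Rae, Nova), (Ned, qa, 1982, Uma, Beta), (Xia, qa, 1982, Rae, Nova), (Xia, qa, 1982, Uma, Beta)}.
Selection title = Nova: {(Dee, qa, 1982, Rae, Nova), (Lee, qa, 1982, Rae, Nova), (Ned, qa, 1982, Rae, Nova), (Xia, qa, 1982, Rae, Nova)}
Projecting to genre, title, mname, aname: {(qa, Nova, Dee, Rae), (qa, Nova, Lee, Rae), (qa, Nova, Ned, Rae), (qa, Nova, Xia, Rae)}
Taking the union: {(cs, Atlas, Dee, Jo), (cs, Vega, Yan, Kim), (fin, Omega, Vic, Ola), (p2, Helix, Gus, Cal), (p3, Zephyr, Uma, Quin), (qa, Nova, Dee, Rae), (qa, Nova, Lee, Rae), (qa, Nova, Ned, Rae), (qa, Nova, Xia, Rae)}
Projecting to aname, genre, mname: {(Cal, p2, Gus), (Jo, cs, Dee), (Kim, cs, Yan), (Ola, fin, Vic), (Quin, p3, Uma), (Rae, qa, Dee), (Rae, qa, Lee), (Rae, qa, Ned), (Rae, qa, Xia)}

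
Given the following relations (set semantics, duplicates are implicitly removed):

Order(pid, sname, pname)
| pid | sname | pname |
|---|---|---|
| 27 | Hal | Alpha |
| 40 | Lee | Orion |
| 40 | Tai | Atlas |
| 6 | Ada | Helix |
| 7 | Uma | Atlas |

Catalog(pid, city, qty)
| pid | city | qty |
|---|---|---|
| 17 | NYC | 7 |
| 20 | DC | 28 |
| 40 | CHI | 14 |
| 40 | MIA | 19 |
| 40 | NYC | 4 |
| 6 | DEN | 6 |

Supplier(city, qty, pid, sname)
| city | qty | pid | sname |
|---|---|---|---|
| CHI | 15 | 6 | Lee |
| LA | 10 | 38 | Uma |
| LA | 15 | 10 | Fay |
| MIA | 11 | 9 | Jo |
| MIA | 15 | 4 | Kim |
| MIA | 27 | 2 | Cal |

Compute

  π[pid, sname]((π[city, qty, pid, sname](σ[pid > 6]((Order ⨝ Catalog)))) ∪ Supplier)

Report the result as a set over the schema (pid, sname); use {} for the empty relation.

{(10, Fay), (2, Cal), (38, Uma), (4, Kim), (40, Lee), (40, Tai), (6, Lee), (9, Jo)}

Natural join on pid: {(40, Lee, Orion, CHI, 14), (40, Lee, Orion, MIA, 19), (40, Lee, Orion, NYC, 4), (40, Tai, Atlas, CHI, 14), (40, Tai, Atlas, MIA, 19), (40, Tai, Atlas, NYC, 4), (6, Ada, Helix, DEN, 6)}
Apply σ_{pid > 6}; surviving tuples: {(40, Lee, Orion, CHI, 14), (40, Lee, Orion, MIA, 19), (40, Lee, Orion, NYC, 4), (40, Tai, Atlas, CHI, 14), (40, Tai, Atlas, MIA, 19), (40, Tai, Atlas, NYC, 4)}
Keep only column(s) city, qty, pid, sname: {(CHI, 14, 40, Lee), (CHI, 14, 40, Tai), (MIA, 19, 40, Lee), (MIA, 19, 40, Tai), (NYC, 4, 40, Lee), (NYC, 4, 40, Tai)}
Set union of the two operands is {(CHI, 14, 40, Lee), (CHI, 14, 40, Tai), (CHI, 15, 6, Lee), (LA, 10, 38, Uma), (LA, 15, 10, Fay), (MIA, 11, 9, Jo), (MIA, 15, 4, Kim), (MIA, 19, 40, Lee), (MIA, 19, 40, Tai), (MIA, 27, 2, Cal), (NYC, 4, 40, Lee), (NYC, 4, 40, Tai)}.
Keep only column(s) pid, sname (4 duplicate(s) eliminated): {(10, Fay), (2, Cal), (38, Uma), (4, Kim), (40, Lee), (40, Tai), (6, Lee), (9, Jo)}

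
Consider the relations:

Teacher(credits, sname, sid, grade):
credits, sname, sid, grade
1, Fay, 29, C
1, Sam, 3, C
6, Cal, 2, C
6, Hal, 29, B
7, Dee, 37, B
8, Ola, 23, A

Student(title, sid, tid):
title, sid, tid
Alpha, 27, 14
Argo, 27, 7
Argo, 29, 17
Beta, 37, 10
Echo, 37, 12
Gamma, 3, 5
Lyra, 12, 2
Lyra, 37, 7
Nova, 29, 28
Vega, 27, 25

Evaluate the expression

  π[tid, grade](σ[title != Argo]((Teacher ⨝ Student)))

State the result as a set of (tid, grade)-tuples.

Natural join on sid: {(1, Fay, 29, C, Argo, 17), (1, Fay, 29, C, Nova, 28), (1, Sam, 3, C, Gamma, 5), (6, Hal, 29, B, Argo, 17), (6, Hal, 29, B, Nova, 28), (7, Dee, 37, B, Beta, 10), (7, Dee, 37, B, Echo, 12), (7, Dee, 37, B, Lyra, 7)}
σ[title != Argo]: keep tuples satisfying title != Argo → {(1, Fay, 29, C, Nova, 28), (1, Sam, 3, C, Gamma, 5), (6, Hal, 29, B, Nova, 28), (7, Dee, 37, B, Beta, 10), (7, Dee, 37, B, Echo, 12), (7, Dee, 37, B, Lyra, 7)}
Keep only column(s) tid, grade: {(10, B), (12, B), (28, B), (28, C), (5, C), (7, B)}

{(10, B), (12, B), (28, B), (28, C), (5, C), (7, B)}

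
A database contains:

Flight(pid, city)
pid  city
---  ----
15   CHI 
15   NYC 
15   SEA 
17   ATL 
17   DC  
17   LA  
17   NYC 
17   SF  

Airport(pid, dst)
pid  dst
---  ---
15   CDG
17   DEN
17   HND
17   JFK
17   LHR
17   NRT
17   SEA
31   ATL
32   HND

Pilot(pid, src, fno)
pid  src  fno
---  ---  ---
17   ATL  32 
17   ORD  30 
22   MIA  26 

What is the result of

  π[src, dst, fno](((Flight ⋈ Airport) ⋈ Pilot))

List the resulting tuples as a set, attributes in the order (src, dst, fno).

{(ATL, DEN, 32), (ATL, HND, 32), (ATL, JFK, 32), (ATL, LHR, 32), (ATL, NRT, 32), (ATL, SEA, 32), (ORD, DEN, 30), (ORD, HND, 30), (ORD, JFK, 30), (ORD, LHR, 30), (ORD, NRT, 30), (ORD, SEA, 30)}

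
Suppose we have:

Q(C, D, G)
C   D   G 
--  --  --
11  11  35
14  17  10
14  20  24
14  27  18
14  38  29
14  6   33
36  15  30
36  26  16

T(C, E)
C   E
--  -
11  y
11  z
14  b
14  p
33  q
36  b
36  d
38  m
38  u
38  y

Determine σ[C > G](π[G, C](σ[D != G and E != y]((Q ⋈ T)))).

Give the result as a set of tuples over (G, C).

Natural join on C: {(11, 11, 35, y), (11, 11, 35, z), (14, 17, 10, b), (14, 17, 10, p), (14, 20, 24, b), (14, 20, 24, p), (14, 27, 18, b), (14, 27, 18, p), (14, 38, 29, b), (14, 38, 29, p), (14, 6, 33, b), (14, 6, 33, p), (36, 15, 30, b), (36, 15, 30, d), (36, 26, 16, b), (36, 26, 16, d)}
Apply σ_{D != G and E != y}; surviving tuples: {(11, 11, 35, z), (14, 17, 10, b), (14, 17, 10, p), (14, 20, 24, b), (14, 20, 24, p), (14, 27, 18, b), (14, 27, 18, p), (14, 38, 29, b), (14, 38, 29, p), (14, 6, 33, b), (14, 6, 33, p), (36, 15, 30, b), (36, 15, 30, d), (36, 26, 16, b), (36, 26, 16, d)}
Keep only column(s) G, C (7 duplicate(s) eliminated): {(10, 14), (16, 36), (18, 14), (24, 14), (29, 14), (30, 36), (33, 14), (35, 11)}
Apply σ_{C > G}; surviving tuples: {(10, 14), (16, 36), (30, 36)}

{(10, 14), (16, 36), (30, 36)}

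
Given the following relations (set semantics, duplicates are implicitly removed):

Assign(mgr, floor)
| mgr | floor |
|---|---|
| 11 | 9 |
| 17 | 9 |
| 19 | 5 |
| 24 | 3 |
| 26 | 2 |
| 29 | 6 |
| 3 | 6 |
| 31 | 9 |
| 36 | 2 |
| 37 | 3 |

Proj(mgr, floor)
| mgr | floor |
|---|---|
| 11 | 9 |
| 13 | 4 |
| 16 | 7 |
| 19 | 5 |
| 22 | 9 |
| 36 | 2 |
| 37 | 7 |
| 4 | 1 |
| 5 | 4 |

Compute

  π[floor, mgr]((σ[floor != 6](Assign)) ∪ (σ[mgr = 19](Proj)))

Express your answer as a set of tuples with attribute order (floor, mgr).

Filtering on floor != 6 leaves {(11, 9), (17, 9), (19, 5), (24, 3), (26, 2), (31, 9), (36, 2), (37, 3)}.
Filtering on mgr = 19 leaves {(19, 5)}.
Set union of the two operands is {(11, 9), (17, 9), (19, 5), (24, 3), (26, 2), (31, 9), (36, 2), (37, 3)}.
Projecting to floor, mgr: {(2, 26), (2, 36), (3, 24), (3, 37), (5, 19), (9, 11), (9, 17), (9, 31)}

{(2, 26), (2, 36), (3, 24), (3, 37), (5, 19), (9, 11), (9, 17), (9, 31)}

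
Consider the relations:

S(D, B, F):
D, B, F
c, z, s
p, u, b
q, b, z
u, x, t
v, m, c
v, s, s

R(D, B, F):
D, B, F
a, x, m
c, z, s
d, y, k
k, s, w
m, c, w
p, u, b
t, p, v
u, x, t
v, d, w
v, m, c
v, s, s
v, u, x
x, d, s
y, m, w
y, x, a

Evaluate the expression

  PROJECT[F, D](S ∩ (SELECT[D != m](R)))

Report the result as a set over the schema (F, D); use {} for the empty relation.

{(b, p), (c, v), (s, c), (s, v), (t, u)}

Selection D != m: {(a, x, m), (c, z, s), (d, y, k), (k, s, w), (p, u, b), (t, p, v), (u, x, t), (v, d, w), (v, m, c), (v, s, s), (v, u, x), (x, d, s), (y, m, w), (y, x, a)}
Set intersection of the two operands is {(c, z, s), (p, u, b), (u, x, t), (v, m, c), (v, s, s)}.
Keep only column(s) F, D: {(b, p), (c, v), (s, c), (s, v), (t, u)}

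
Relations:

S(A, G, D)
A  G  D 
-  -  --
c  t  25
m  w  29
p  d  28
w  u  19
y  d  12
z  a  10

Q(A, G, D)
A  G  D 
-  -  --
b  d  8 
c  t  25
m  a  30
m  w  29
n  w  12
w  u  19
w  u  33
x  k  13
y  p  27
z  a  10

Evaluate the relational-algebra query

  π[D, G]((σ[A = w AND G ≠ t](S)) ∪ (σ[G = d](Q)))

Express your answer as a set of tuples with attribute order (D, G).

σ[A = w AND G ≠ t]: keep tuples satisfying A = w AND G ≠ t → {(w, u, 19)}
σ[G = d]: keep tuples satisfying G = d → {(b, d, 8)}
Set union of the two operands is {(b, d, 8), (w, u, 19)}.
π_{D, G} gives {(19, u), (8, d)}.

{(19, u), (8, d)}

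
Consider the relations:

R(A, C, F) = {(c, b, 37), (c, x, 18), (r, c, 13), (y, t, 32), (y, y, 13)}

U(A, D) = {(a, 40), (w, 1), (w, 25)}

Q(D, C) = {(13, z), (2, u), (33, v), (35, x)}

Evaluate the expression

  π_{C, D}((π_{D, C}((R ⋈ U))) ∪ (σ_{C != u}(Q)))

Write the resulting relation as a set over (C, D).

{(v, 33), (x, 35), (z, 13)}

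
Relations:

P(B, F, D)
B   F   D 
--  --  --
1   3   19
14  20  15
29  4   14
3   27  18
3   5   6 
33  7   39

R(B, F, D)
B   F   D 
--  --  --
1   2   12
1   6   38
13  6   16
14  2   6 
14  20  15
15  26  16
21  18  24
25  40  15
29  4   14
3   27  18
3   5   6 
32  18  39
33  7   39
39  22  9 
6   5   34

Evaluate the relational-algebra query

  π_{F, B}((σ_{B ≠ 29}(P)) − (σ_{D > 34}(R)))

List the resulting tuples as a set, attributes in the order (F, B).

σ[B ≠ 29]: keep tuples satisfying B ≠ 29 → {(1, 3, 19), (14, 20, 15), (3, 27, 18), (3, 5, 6), (33, 7, 39)}
σ[D > 34]: keep tuples satisfying D > 34 → {(1, 6, 38), (32, 18, 39), (33, 7, 39)}
Difference: {(1, 3, 19), (14, 20, 15), (3, 27, 18), (3, 5, 6), (33, 7, 39)} with {(1, 6, 38), (32, 18, 39), (33, 7, 39)} → {(1, 3, 19), (14, 20, 15), (3, 27, 18), (3, 5, 6)}
π_{F, B} gives {(20, 14), (27, 3), (3, 1), (5, 3)}.

{(20, 14), (27, 3), (3, 1), (5, 3)}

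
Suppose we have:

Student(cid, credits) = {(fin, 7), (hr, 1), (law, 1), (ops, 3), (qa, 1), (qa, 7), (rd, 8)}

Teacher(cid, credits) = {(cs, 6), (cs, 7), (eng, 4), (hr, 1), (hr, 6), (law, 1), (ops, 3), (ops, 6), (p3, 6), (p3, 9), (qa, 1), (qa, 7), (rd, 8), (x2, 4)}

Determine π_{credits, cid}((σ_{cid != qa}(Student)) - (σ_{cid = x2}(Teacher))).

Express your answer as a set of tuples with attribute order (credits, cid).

Filtering on cid != qa leaves {(fin, 7), (hr, 1), (law, 1), (ops, 3), (rd, 8)}.
Filtering on cid = x2 leaves {(x2, 4)}.
Difference: {(fin, 7), (hr, 1), (law, 1), (ops, 3), (rd, 8)} with {(x2, 4)} → {(fin, 7), (hr, 1), (law, 1), (ops, 3), (rd, 8)}
π[credits, cid]: project onto (credits, cid) → {(1, hr), (1, law), (3, ops), (7, fin), (8, rd)}

{(1, hr), (1, law), (3, ops), (7, fin), (8, rd)}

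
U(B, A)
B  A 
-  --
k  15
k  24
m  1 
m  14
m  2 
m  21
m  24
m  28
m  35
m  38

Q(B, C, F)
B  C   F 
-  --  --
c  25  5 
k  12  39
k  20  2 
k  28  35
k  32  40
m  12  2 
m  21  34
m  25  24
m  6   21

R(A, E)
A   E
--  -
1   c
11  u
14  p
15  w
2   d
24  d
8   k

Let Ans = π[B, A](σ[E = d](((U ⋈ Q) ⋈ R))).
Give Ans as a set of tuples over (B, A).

{(k, 24), (m, 2), (m, 24)}

U ⋈ Q (natural join on B): {(k, 15, 12, 39), (k, 15, 20, 2), (k, 15, 28, 35), (k, 15, 32, 40), (k, 24, 12, 39), (k, 24, 20, 2), (k, 24, 28, 35), (k, 24, 32, 40), (m, 1, 12, 2), (m, 1, 21, 34), (m, 1, 25, 24), (m, 1, 6, 21), (m, 14, 12, 2), (m, 14, 21, 34), (m, 14, 25, 24), (m, 14, 6, 21), (m, 2, 12, 2), (m, 2, 21, 34), (m, 2, 25, 24), (m, 2, 6, 21), (m, 21, 12, 2), (m, 21, 21, 34), (m, 21, 25, 24), (m, 21, 6, 21), (m, 24, 12, 2), (m, 24, 21, 34), (m, 24, 25, 24), (m, 24, 6, 21), (m, 28, 12, 2), (m, 28, 21, 34), (m, 28, 25, 24), (m, 28, 6, 21), (m, 35, 12, 2), (m, 35, 21, 34), (m, 35, 25, 24), (m, 35, 6, 21), (m, 38, 12, 2), (m, 38, 21, 34), (m, 38, 25, 24), (m, 38, 6, 21)}
(U ⋈ Q) ⋈ R (natural join on A): {(k, 15, 12, 39, w), (k, 15, 20, 2, w), (k, 15, 28, 35, w), (k, 15, 32, 40, w), (k, 24, 12, 39, d), (k, 24, 20, 2, d), (k, 24, 28, 35, d), (k, 24, 32, 40, d), (m, 1, 12, 2, c), (m, 1, 21, 34, c), (m, 1, 25, 24, c), (m, 1, 6, 21, c), (m, 14, 12, 2, p), (m, 14, 21, 34, p), (m, 14, 25, 24, p), (m, 14, 6, 21, p), (m, 2, 12, 2, d), (m, 2, 21, 34, d), (m, 2, 25, 24, d), (m, 2, 6, 21, d), (m, 24, 12, 2, d), (m, 24, 21, 34, d), (m, 24, 25, 24, d), (m, 24, 6, 21, d)}
Filtering on E = d leaves {(k, 24, 12, 39, d), (k, 24, 20, 2, d), (k, 24, 28, 35, d), (k, 24, 32, 40, d), (m, 2, 12, 2, d), (m, 2, 21, 34, d), (m, 2, 25, 24, d), (m, 2, 6, 21, d), (m, 24, 12, 2, d), (m, 24, 21, 34, d), (m, 24, 25, 24, d), (m, 24, 6, 21, d)}.
Keep only column(s) B, A (9 duplicate(s) eliminated): {(k, 24), (m, 2), (m, 24)}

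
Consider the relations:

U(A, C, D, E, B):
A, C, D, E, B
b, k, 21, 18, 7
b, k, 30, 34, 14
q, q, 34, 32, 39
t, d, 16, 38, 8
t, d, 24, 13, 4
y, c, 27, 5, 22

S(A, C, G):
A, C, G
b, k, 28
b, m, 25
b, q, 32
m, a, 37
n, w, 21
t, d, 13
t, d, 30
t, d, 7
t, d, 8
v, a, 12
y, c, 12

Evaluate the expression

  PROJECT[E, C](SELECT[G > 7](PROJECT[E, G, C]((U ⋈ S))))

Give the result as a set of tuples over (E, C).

U ⋈ S (natural join on A, C): {(b, k, 21, 18, 7, 28), (b, k, 30, 34, 14, 28), (t, d, 16, 38, 8, 13), (t, d, 16, 38, 8, 30), (t, d, 16, 38, 8, 7), (t, d, 16, 38, 8, 8), (t, d, 24, 13, 4, 13), (t, d, 24, 13, 4, 30), (t, d, 24, 13, 4, 7), (t, d, 24, 13, 4, 8), (y, c, 27, 5, 22, 12)}
π_{E, G, C} gives {(13, 13, d), (13, 30, d), (13, 7, d), (13, 8, d), (18, 28, k), (34, 28, k), (38, 13, d), (38, 30, d), (38, 7, d), (38, 8, d), (5, 12, c)}.
Filtering on G > 7 leaves {(13, 13, d), (13, 30, d), (13, 8, d), (18, 28, k), (34, 28, k), (38, 13, d), (38, 30, d), (38, 8, d), (5, 12, c)}.
π_{E, C} gives {(13, d), (18, k), (34, k), (38, d), (5, c)} (4 duplicate(s) eliminated).

{(13, d), (18, k), (34, k), (38, d), (5, c)}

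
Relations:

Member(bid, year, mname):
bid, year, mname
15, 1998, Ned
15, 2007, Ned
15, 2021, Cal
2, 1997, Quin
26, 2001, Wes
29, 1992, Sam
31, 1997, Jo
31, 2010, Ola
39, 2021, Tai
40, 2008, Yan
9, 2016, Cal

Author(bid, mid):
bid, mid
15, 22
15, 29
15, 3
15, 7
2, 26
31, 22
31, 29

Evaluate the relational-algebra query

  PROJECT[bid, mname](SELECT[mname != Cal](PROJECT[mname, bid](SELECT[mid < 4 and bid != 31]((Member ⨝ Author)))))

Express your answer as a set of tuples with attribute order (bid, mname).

Member ⋈ Author (natural join on bid): {(15, 1998, Ned, 22), (15, 1998, Ned, 29), (15, 1998, Ned, 3), (15, 1998, Ned, 7), (15, 2007, Ned, 22), (15, 2007, Ned, 29), (15, 2007, Ned, 3), (15, 2007, Ned, 7), (15, 2021, Cal, 22), (15, 2021, Cal, 29), (15, 2021, Cal, 3), (15, 2021, Cal, 7), (2, 1997, Quin, 26), (31, 1997, Jo, 22), (31, 1997, Jo, 29), (31, 2010, Ola, 22), (31, 2010, Ola, 29)}
Apply σ_{mid < 4 and bid != 31}; surviving tuples: {(15, 1998, Ned, 3), (15, 2007, Ned, 3), (15, 2021, Cal, 3)}
Projecting to mname, bid (1 duplicate(s) eliminated): {(Cal, 15), (Ned, 15)}
Apply σ_{mname != Cal}; surviving tuples: {(Ned, 15)}
Projecting to bid, mname: {(15, Ned)}

{(15, Ned)}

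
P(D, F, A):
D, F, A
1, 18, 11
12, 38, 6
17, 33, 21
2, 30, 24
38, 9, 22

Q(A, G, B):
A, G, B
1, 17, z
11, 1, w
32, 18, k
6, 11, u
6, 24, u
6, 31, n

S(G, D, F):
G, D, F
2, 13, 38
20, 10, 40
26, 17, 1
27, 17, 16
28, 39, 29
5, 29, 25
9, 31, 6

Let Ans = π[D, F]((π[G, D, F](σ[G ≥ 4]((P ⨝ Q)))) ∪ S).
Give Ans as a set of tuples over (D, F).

P ⋈ Q (natural join on A): {(1, 18, 11, 1, w), (12, 38, 6, 11, u), (12, 38, 6, 24, u), (12, 38, 6, 31, n)}
Selection G ≥ 4: {(12, 38, 6, 11, u), (12, 38, 6, 24, u), (12, 38, 6, 31, n)}
π_{G, D, F} gives {(11, 12, 38), (24, 12, 38), (31, 12, 38)}.
Taking the union: {(11, 12, 38), (2, 13, 38), (20, 10, 40), (24, 12, 38), (26, 17, 1), (27, 17, 16), (28, 39, 29), (31, 12, 38), (5, 29, 25), (9, 31, 6)}
π_{D, F} gives {(10, 40), (12, 38), (13, 38), (17, 1), (17, 16), (29, 25), (31, 6), (39, 29)} (2 duplicate(s) eliminated).

{(10, 40), (12, 38), (13, 38), (17, 1), (17, 16), (29, 25), (31, 6), (39, 29)}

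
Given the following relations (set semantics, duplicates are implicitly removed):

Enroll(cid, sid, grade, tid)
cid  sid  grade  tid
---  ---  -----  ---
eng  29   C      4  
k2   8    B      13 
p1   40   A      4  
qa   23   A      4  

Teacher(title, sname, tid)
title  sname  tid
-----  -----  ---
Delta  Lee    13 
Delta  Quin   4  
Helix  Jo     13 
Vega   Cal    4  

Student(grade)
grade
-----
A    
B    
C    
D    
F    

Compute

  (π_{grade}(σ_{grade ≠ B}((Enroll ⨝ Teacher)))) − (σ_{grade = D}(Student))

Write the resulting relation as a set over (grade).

{A, C}

Joining Enroll and Teacher on tid yields {(eng, 29, C, 4, Delta, Quin), (eng, 29, C, 4, Vega, Cal), (k2, 8, B, 13, Delta, Lee), (k2, 8, B, 13, Helix, Jo), (p1, 40, A, 4, Delta, Quin), (p1, 40, A, 4, Vega, Cal), (qa, 23, A, 4, Delta, Quin), (qa, 23, A, 4, Vega, Cal)}.
Apply σ_{grade ≠ B}; surviving tuples: {(eng, 29, C, 4, Delta, Quin), (eng, 29, C, 4, Vega, Cal), (p1, 40, A, 4, Delta, Quin), (p1, 40, A, 4, Vega, Cal), (qa, 23, A, 4, Delta, Quin), (qa, 23, A, 4, Vega, Cal)}
Keep only column(s) grade (4 duplicate(s) eliminated): {A, C}
Apply σ_{grade = D}; surviving tuples: {D}
Set difference of the two operands is {A, C}.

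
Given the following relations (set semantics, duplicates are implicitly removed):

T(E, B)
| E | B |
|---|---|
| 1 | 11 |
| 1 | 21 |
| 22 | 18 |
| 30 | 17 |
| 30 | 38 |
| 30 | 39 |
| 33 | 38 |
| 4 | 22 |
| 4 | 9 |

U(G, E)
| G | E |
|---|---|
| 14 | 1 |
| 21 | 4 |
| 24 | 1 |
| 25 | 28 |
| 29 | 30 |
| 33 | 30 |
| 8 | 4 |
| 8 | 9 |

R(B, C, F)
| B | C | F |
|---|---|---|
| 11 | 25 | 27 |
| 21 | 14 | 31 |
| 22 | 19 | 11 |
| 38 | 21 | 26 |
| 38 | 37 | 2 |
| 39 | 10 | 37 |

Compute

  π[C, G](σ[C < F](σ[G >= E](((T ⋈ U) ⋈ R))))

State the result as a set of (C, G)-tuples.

{(10, 33), (14, 14), (14, 24), (21, 33), (25, 14), (25, 24)}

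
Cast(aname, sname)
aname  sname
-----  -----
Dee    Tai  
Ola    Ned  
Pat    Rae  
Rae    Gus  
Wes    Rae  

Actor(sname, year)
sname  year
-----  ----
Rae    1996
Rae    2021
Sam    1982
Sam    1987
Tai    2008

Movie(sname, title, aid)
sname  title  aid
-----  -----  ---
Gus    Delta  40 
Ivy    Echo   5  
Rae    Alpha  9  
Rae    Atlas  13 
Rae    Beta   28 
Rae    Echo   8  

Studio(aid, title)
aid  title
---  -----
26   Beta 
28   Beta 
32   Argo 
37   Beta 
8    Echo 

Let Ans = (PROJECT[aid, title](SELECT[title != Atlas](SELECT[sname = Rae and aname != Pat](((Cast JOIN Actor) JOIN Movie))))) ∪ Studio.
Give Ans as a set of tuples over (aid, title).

Cast ⋈ Actor (natural join on sname): {(Dee, Tai, 2008), (Pat, Rae, 1996), (Pat, Rae, 2021), (Wes, Rae, 1996), (Wes, Rae, 2021)}
(Cast JOIN Actor) ⋈ Movie (natural join on sname): {(Pat, Rae, 1996, Alpha, 9), (Pat, Rae, 1996, Atlas, 13), (Pat, Rae, 1996, Beta, 28), (Pat, Rae, 1996, Echo, 8), (Pat, Rae, 2021, Alpha, 9), (Pat, Rae, 2021, Atlas, 13), (Pat, Rae, 2021, Beta, 28), (Pat, Rae, 2021, Echo, 8), (Wes, Rae, 1996, Alpha, 9), (Wes, Rae, 1996, Atlas, 13), (Wes, Rae, 1996, Beta, 28), (Wes, Rae, 1996, Echo, 8), (Wes, Rae, 2021, Alpha, 9), (Wes, Rae, 2021, Atlas, 13), (Wes, Rae, 2021, Beta, 28), (Wes, Rae, 2021, Echo, 8)}
Selection sname = Rae and aname != Pat: {(Wes, Rae, 1996, Alpha, 9), (Wes, Rae, 1996, Atlas, 13), (Wes, Rae, 1996, Beta, 28), (Wes, Rae, 1996, Echo, 8), (Wes, Rae, 2021, Alpha, 9), (Wes, Rae, 2021, Atlas, 13), (Wes, Rae, 2021, Beta, 28), (Wes, Rae, 2021, Echo, 8)}
Selection title != Atlas: {(Wes, Rae, 1996, Alpha, 9), (Wes, Rae, 1996, Beta, 28), (Wes, Rae, 1996, Echo, 8), (Wes, Rae, 2021, Alpha, 9), (Wes, Rae, 2021, Beta, 28), (Wes, Rae, 2021, Echo, 8)}
Keep only column(s) aid, title (3 duplicate(s) eliminated): {(28, Beta), (8, Echo), (9, Alpha)}
Taking the union: {(26, Beta), (28, Beta), (32, Argo), (37, Beta), (8, Echo), (9, Alpha)}

{(26, Beta), (28, Beta), (32, Argo), (37, Beta), (8, Echo), (9, Alpha)}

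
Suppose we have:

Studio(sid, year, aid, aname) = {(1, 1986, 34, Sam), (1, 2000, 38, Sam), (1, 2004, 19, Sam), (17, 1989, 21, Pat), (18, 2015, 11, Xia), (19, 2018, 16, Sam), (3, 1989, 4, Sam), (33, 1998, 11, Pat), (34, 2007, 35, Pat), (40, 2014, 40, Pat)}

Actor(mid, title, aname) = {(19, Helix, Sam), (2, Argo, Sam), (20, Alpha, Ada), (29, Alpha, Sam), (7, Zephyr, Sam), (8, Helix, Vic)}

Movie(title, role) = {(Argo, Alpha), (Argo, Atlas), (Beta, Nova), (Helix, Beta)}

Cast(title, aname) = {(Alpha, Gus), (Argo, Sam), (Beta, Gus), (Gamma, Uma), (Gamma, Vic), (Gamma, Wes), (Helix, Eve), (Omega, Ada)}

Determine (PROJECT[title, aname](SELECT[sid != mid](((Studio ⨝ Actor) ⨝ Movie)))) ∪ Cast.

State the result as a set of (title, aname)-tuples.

Natural join on aname: {(1, 1986, 34, Sam, 19, Helix), (1, 1986, 34, Sam, 2, Argo), (1, 1986, 34, Sam, 29, Alpha), (1, 1986, 34, Sam, 7, Zephyr), (1, 2000, 38, Sam, 19, Helix), (1, 2000, 38, Sam, 2, Argo), (1, 2000, 38, Sam, 29, Alpha), (1, 2000, 38, Sam, 7, Zephyr), (1, 2004, 19, Sam, 19, Helix), (1, 2004, 19, Sam, 2, Argo), (1, 2004, 19, Sam, 29, Alpha), (1, 2004, 19, Sam, 7, Zephyr), (19, 2018, 16, Sam, 19, Helix), (19, 2018, 16, Sam, 2, Argo), (19, 2018, 16, Sam, 29, Alpha), (19, 2018, 16, Sam, 7, Zephyr), (3, 1989, 4, Sam, 19, Helix), (3, 1989, 4, Sam, 2, Argo), (3, 1989, 4, Sam, 29, Alpha), (3, 1989, 4, Sam, 7, Zephyr)}
Natural join on title: {(1, 1986, 34, Sam, 19, Helix, Beta), (1, 1986, 34, Sam, 2, Argo, Alpha), (1, 1986, 34, Sam, 2, Argo, Atlas), (1, 2000, 38, Sam, 19, Helix, Beta), (1, 2000, 38, Sam, 2, Argo, Alpha), (1, 2000, 38, Sam, 2, Argo, Atlas), (1, 2004, 19, Sam, 19, Helix, Beta), (1, 2004, 19, Sam, 2, Argo, Alpha), (1, 2004, 19, Sam, 2, Argo, Atlas), (19, 2018, 16, Sam, 19, Helix, Beta), (19, 2018, 16, Sam, 2, Argo, Alpha), (19, 2018, 16, Sam, 2, Argo, Atlas), (3, 1989, 4, Sam, 19, Helix, Beta), (3, 1989, 4, Sam, 2, Argo, Alpha), (3, 1989, 4, Sam, 2, Argo, Atlas)}
σ[sid != mid]: keep tuples satisfying sid != mid → {(1, 1986, 34, Sam, 19, Helix, Beta), (1, 1986, 34, Sam, 2, Argo, Alpha), (1, 1986, 34, Sam, 2, Argo, Atlas), (1, 2000, 38, Sam, 19, Helix, Beta), (1, 2000, 38, Sam, 2, Argo, Alpha), (1, 2000, 38, Sam, 2, Argo, Atlas), (1, 2004, 19, Sam, 19, Helix, Beta), (1, 2004, 19, Sam, 2, Argo, Alpha), (1, 2004, 19, Sam, 2, Argo, Atlas), (19, 2018, 16, Sam, 2, Argo, Alpha), (19, 2018, 16, Sam, 2, Argo, Atlas), (3, 1989, 4, Sam, 19, Helix, Beta), (3, 1989, 4, Sam, 2, Argo, Alpha), (3, 1989, 4, Sam, 2, Argo, Atlas)}
π_{title, aname} gives {(Argo, Sam), (Helix, Sam)} (12 duplicate(s) eliminated).
Taking the union: {(Alpha, Gus), (Argo, Sam), (Beta, Gus), (Gamma, Uma), (Gamma, Vic), (Gamma, Wes), (Helix, Eve), (Helix, Sam), (Omega, Ada)}

{(Alpha, Gus), (Argo, Sam), (Beta, Gus), (Gamma, Uma), (Gamma, Vic), (Gamma, Wes), (Helix, Eve), (Helix, Sam), (Omega, Ada)}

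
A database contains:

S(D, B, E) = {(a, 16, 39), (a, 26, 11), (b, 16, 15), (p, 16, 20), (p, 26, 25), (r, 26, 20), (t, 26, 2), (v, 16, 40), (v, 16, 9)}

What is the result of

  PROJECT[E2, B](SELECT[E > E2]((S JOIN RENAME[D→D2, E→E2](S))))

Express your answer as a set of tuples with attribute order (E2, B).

{(11, 26), (15, 16), (2, 26), (20, 16), (20, 26), (39, 16), (9, 16)}

ρ[D→D2, E→E2]: schema becomes (D2, B, E2); tuples unchanged.
S ⋈ RENAME[D→D2, E→E2](S) (natural join on B): {(a, 16, 39, a, 39), (a, 16, 39, b, 15), (a, 16, 39, p, 20), (a, 16, 39, v, 40), (a, 16, 39, v, 9), (a, 26, 11, a, 11), (a, 26, 11, p, 25), (a, 26, 11, r, 20), (a, 26, 11, t, 2), (b, 16, 15, a, 39), (b, 16, 15, b, 15), (b, 16, 15, p, 20), (b, 16, 15, v, 40), (b, 16, 15, v, 9), (p, 16, 20, a, 39), (p, 16, 20, b, 15), (p, 16, 20, p, 20), (p, 16, 20, v, 40), (p, 16, 20, v, 9), (p, 26, 25, a, 11), (p, 26, 25, p, 25), (p, 26, 25, r, 20), (p, 26, 25, t, 2), (r, 26, 20, a, 11), (r, 26, 20, p, 25), (r, 26, 20, r, 20), (r, 26, 20, t, 2), (t, 26, 2, a, 11), (t, 26, 2, p, 25), (t, 26, 2, r, 20), (t, 26, 2, t, 2), (v, 16, 40, a, 39), (v, 16, 40, b, 15), (v, 16, 40, p, 20), (v, 16, 40, v, 40), (v, 16, 40, v, 9), (v, 16, 9, a, 39), (v, 16, 9, b, 15), (v, 16, 9, p, 20), (v, 16, 9, v, 40), (v, 16, 9, v, 9)}
Filtering on E > E2 leaves {(a, 16, 39, b, 15), (a, 16, 39, p, 20), (a, 16, 39, v, 9), (a, 26, 11, t, 2), (b, 16, 15, v, 9), (p, 16, 20, b, 15), (p, 16, 20, v, 9), (p, 26, 25, a, 11), (p, 26, 25, r, 20), (p, 26, 25, t, 2), (r, 26, 20, a, 11), (r, 26, 20, t, 2), (v, 16, 40, a, 39), (v, 16, 40, b, 15), (v, 16, 40, p, 20), (v, 16, 40, v, 9)}.
π[E2, B]: project onto (E2, B) (9 duplicate(s) eliminated) → {(11, 26), (15, 16), (2, 26), (20, 16), (20, 26), (39, 16), (9, 16)}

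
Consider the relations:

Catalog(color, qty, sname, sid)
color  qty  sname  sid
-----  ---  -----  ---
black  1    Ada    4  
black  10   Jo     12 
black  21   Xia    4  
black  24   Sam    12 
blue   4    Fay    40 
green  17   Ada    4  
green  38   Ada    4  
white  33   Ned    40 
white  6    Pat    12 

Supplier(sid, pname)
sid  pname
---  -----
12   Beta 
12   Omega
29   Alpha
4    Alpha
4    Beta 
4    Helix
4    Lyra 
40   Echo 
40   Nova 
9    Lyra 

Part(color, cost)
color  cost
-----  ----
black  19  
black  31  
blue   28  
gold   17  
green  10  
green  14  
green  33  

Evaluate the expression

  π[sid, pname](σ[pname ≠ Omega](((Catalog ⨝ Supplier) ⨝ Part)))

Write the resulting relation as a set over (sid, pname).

Catalog ⋈ Supplier (natural join on sid): {(black, 1, Ada, 4, Alpha), (black, 1, Ada, 4, Beta), (black, 1, Ada, 4, Helix), (black, 1, Ada, 4, Lyra), (black, 10, Jo, 12, Beta), (black, 10, Jo, 12, Omega), (black, 21, Xia, 4, Alpha), (black, 21, Xia, 4, Beta), (black, 21, Xia, 4, Helix), (black, 21, Xia, 4, Lyra), (black, 24, Sam, 12, Beta), (black, 24, Sam, 12, Omega), (blue, 4, Fay, 40, Echo), (blue, 4, Fay, 40, Nova), (green, 17, Ada, 4, Alpha), (green, 17, Ada, 4, Beta), (green, 17, Ada, 4, Helix), (green, 17, Ada, 4, Lyra), (green, 38, Ada, 4, Alpha), (green, 38, Ada, 4, Beta), (green, 38, Ada, 4, Helix), (green, 38, Ada, 4, Lyra), (white, 33, Ned, 40, Echo), (white, 33, Ned, 40, Nova), (white, 6, Pat, 12, Beta), (white, 6, Pat, 12, Omega)}
(Catalog ⨝ Supplier) ⋈ Part (natural join on color): {(black, 1, Ada, 4, Alpha, 19), (black, 1, Ada, 4, Alpha, 31), (black, 1, Ada, 4, Beta, 19), (black, 1, Ada, 4, Beta, 31), (black, 1, Ada, 4, Helix, 19), (black, 1, Ada, 4, Helix, 31), (black, 1, Ada, 4, Lyra, 19), (black, 1, Ada, 4, Lyra, 31), (black, 10, Jo, 12, Beta, 19), (black, 10, Jo, 12, Beta, 31), (black, 10, Jo, 12, Omega, 19), (black, 10, Jo, 12, Omega, 31), (black, 21, Xia, 4, Alpha, 19), (black, 21, Xia, 4, Alpha, 31), (black, 21, Xia, 4, Beta, 19), (black, 21, Xia, 4, Beta, 31), (black, 21, Xia, 4, Helix, 19), (black, 21, Xia, 4, Helix, 31), (black, 21, Xia, 4, Lyra, 19), (black, 21, Xia, 4, Lyra, 31), (black, 24, Sam, 12, Beta, 19), (black, 24, Sam, 12, Beta, 31), (black, 24, Sam, 12, Omega, 19), (black, 24, Sam, 12, Omega, 31), (blue, 4, Fay, 40, Echo, 28), (blue, 4, Fay, 40, Nova, 28), (green, 17, Ada, 4, Alpha, 10), (green, 17, Ada, 4, Alpha, 14), (green, 17, Ada, 4, Alpha, 33), (green, 17, Ada, 4, Beta, 10), (green, 17, Ada, 4, Beta, 14), (green, 17, Ada, 4, Beta, 33), (green, 17, Ada, 4, Helix, 10), (green, 17, Ada, 4, Helix, 14), (green, 17, Ada, 4, Helix, 33), (green, 17, Ada, 4, Lyra, 10), (green, 17, Ada, 4, Lyra, 14), (green, 17, Ada, 4, Lyra, 33), (green, 38, Ada, 4, Alpha, 10), (green, 38, Ada, 4, Alpha, 14), (green, 38, Ada, 4, Alpha, 33), (green, 38, Ada, 4, Beta, 10), (green, 38, Ada, 4, Beta, 14), (green, 38, Ada, 4, Beta, 33), (green, 38, Ada, 4, Helix, 10), (green, 38, Ada, 4, Helix, 14), (green, 38, Ada, 4, Helix, 33), (green, 38, Ada, 4, Lyra, 10), (green, 38, Ada, 4, Lyra, 14), (green, 38, Ada, 4, Lyra, 33)}
Filtering on pname ≠ Omega leaves {(black, 1, Ada, 4, Alpha, 19), (black, 1, Ada, 4, Alpha, 31), (black, 1, Ada, 4, Beta, 19), (black, 1, Ada, 4, Beta, 31), (black, 1, Ada, 4, Helix, 19), (black, 1, Ada, 4, Helix, 31), (black, 1, Ada, 4, Lyra, 19), (black, 1, Ada, 4, Lyra, 31), (black, 10, Jo, 12, Beta, 19), (black, 10, Jo, 12, Beta, 31), (black, 21, Xia, 4, Alpha, 19), (black, 21, Xia, 4, Alpha, 31), (black, 21, Xia, 4, Beta, 19), (black, 21, Xia, 4, Beta, 31), (black, 21, Xia, 4, Helix, 19), (black, 21, Xia, 4, Helix, 31), (black, 21, Xia, 4, Lyra, 19), (black, 21, Xia, 4, Lyra, 31), (black, 24, Sam, 12, Beta, 19), (black, 24, Sam, 12, Beta, 31), (blue, 4, Fay, 40, Echo, 28), (blue, 4, Fay, 40, Nova, 28), (green, 17, Ada, 4, Alpha, 10), (green, 17, Ada, 4, Alpha, 14), (green, 17, Ada, 4, Alpha, 33), (green, 17, Ada, 4, Beta, 10), (green, 17, Ada, 4, Beta, 14), (green, 17, Ada, 4, Beta, 33), (green, 17, Ada, 4, Helix, 10), (green, 17, Ada, 4, Helix, 14), (green, 17, Ada, 4, Helix, 33), (green, 17, Ada, 4, Lyra, 10), (green, 17, Ada, 4, Lyra, 14), (green, 17, Ada, 4, Lyra, 33), (green, 38, Ada, 4, Alpha, 10), (green, 38, Ada, 4, Alpha, 14), (green, 38, Ada, 4, Alpha, 33), (green, 38, Ada, 4, Beta, 10), (green, 38, Ada, 4, Beta, 14), (green, 38, Ada, 4, Beta, 33), (green, 38, Ada, 4, Helix, 10), (green, 38, Ada, 4, Helix, 14), (green, 38, Ada, 4, Helix, 33), (green, 38, Ada, 4, Lyra, 10), (green, 38, Ada, 4, Lyra, 14), (green, 38, Ada, 4, Lyra, 33)}.
Keep only column(s) sid, pname (39 duplicate(s) eliminated): {(12, Beta), (4, Alpha), (4, Beta), (4, Helix), (4, Lyra), (40, Echo), (40, Nova)}

{(12, Beta), (4, Alpha), (4, Beta), (4, Helix), (4, Lyra), (40, Echo), (40, Nova)}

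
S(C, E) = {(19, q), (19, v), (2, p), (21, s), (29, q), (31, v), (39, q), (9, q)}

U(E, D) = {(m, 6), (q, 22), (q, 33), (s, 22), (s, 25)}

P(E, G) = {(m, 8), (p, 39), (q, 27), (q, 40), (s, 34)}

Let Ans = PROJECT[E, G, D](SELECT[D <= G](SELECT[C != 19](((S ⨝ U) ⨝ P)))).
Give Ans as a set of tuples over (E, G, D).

{(q, 27, 22), (q, 40, 22), (q, 40, 33), (s, 34, 22), (s, 34, 25)}

Joining S and U on E yields {(19, q, 22), (19, q, 33), (21, s, 22), (21, s, 25), (29, q, 22), (29, q, 33), (39, q, 22), (39, q, 33), (9, q, 22), (9, q, 33)}.
Joining (S ⨝ U) and P on E yields {(19, q, 22, 27), (19, q, 22, 40), (19, q, 33, 27), (19, q, 33, 40), (21, s, 22, 34), (21, s, 25, 34), (29, q, 22, 27), (29, q, 22, 40), (29, q, 33, 27), (29, q, 33, 40), (39, q, 22, 27), (39, q, 22, 40), (39, q, 33, 27), (39, q, 33, 40), (9, q, 22, 27), (9, q, 22, 40), (9, q, 33, 27), (9, q, 33, 40)}.
Apply σ_{C != 19}; surviving tuples: {(21, s, 22, 34), (21, s, 25, 34), (29, q, 22, 27), (29, q, 22, 40), (29, q, 33, 27), (29, q, 33, 40), (39, q, 22, 27), (39, q, 22, 40), (39, q, 33, 27), (39, q, 33, 40), (9, q, 22, 27), (9, q, 22, 40), (9, q, 33, 27), (9, q, 33, 40)}
Apply σ_{D <= G}; surviving tuples: {(21, s, 22, 34), (21, s, 25, 34), (29, q, 22, 27), (29, q, 22, 40), (29, q, 33, 40), (39, q, 22, 27), (39, q, 22, 40), (39, q, 33, 40), (9, q, 22, 27), (9, q, 22, 40), (9, q, 33, 40)}
Projecting to E, G, D (6 duplicate(s) eliminated): {(q, 27, 22), (q, 40, 22), (q, 40, 33), (s, 34, 22), (s, 34, 25)}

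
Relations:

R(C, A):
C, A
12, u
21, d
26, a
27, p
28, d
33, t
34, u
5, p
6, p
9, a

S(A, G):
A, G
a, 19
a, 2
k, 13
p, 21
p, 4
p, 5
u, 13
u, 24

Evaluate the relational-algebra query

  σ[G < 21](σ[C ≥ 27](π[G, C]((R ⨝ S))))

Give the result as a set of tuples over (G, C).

Joining R and S on A yields {(12, u, 13), (12, u, 24), (26, a, 19), (26, a, 2), (27, p, 21), (27, p, 4), (27, p, 5), (34, u, 13), (34, u, 24), (5, p, 21), (5, p, 4), (5, p, 5), (6, p, 21), (6, p, 4), (6, p, 5), (9, a, 19), (9, a, 2)}.
π_{G, C} gives {(13, 12), (13, 34), (19, 26), (19, 9), (2, 26), (2, 9), (21, 27), (21, 5), (21, 6), (24, 12), (24, 34), (4, 27), (4, 5), (4, 6), (5, 27), (5, 5), (5, 6)}.
Filtering on C ≥ 27 leaves {(13, 34), (21, 27), (24, 34), (4, 27), (5, 27)}.
Filtering on G < 21 leaves {(13, 34), (4, 27), (5, 27)}.

{(13, 34), (4, 27), (5, 27)}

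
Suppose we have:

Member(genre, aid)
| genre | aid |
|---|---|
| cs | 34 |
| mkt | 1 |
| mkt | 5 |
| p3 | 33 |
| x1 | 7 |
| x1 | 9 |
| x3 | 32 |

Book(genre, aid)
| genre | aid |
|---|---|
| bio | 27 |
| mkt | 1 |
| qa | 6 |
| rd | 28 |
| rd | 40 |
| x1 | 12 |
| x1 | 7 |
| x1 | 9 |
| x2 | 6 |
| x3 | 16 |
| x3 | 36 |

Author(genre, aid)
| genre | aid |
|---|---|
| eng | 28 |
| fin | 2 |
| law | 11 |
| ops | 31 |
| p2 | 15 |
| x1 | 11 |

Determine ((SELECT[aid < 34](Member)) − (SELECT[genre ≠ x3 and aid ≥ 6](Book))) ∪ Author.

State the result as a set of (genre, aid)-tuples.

{(eng, 28), (fin, 2), (law, 11), (mkt, 1), (mkt, 5), (ops, 31), (p2, 15), (p3, 33), (x1, 11), (x3, 32)}

Selection aid < 34: {(mkt, 1), (mkt, 5), (p3, 33), (x1, 7), (x1, 9), (x3, 32)}
Selection genre ≠ x3 and aid ≥ 6: {(bio, 27), (qa, 6), (rd, 28), (rd, 40), (x1, 12), (x1, 7), (x1, 9), (x2, 6)}
Set difference of the two operands is {(mkt, 1), (mkt, 5), (p3, 33), (x3, 32)}.
Set union of the two operands is {(eng, 28), (fin, 2), (law, 11), (mkt, 1), (mkt, 5), (ops, 31), (p2, 15), (p3, 33), (x1, 11), (x3, 32)}.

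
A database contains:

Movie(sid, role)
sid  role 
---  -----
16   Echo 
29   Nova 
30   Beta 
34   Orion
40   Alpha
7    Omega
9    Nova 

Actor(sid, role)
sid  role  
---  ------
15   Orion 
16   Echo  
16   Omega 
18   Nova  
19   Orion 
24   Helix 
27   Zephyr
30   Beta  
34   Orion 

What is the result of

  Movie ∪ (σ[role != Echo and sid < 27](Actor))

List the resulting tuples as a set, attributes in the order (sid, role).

σ[role != Echo and sid < 27]: keep tuples satisfying role != Echo and sid < 27 → {(15, Orion), (16, Omega), (18, Nova), (19, Orion), (24, Helix)}
Union: {(16, Echo), (29, Nova), (30, Beta), (34, Orion), (40, Alpha), (7, Omega), (9, Nova)} with {(15, Orion), (16, Omega), (18, Nova), (19, Orion), (24, Helix)} → {(15, Orion), (16, Echo), (16, Omega), (18, Nova), (19, Orion), (24, Helix), (29, Nova), (30, Beta), (34, Orion), (40, Alpha), (7, Omega), (9, Nova)}

{(15, Orion), (16, Echo), (16, Omega), (18, Nova), (19, Orion), (24, Helix), (29, Nova), (30, Beta), (34, Orion), (40, Alpha), (7, Omega), (9, Nova)}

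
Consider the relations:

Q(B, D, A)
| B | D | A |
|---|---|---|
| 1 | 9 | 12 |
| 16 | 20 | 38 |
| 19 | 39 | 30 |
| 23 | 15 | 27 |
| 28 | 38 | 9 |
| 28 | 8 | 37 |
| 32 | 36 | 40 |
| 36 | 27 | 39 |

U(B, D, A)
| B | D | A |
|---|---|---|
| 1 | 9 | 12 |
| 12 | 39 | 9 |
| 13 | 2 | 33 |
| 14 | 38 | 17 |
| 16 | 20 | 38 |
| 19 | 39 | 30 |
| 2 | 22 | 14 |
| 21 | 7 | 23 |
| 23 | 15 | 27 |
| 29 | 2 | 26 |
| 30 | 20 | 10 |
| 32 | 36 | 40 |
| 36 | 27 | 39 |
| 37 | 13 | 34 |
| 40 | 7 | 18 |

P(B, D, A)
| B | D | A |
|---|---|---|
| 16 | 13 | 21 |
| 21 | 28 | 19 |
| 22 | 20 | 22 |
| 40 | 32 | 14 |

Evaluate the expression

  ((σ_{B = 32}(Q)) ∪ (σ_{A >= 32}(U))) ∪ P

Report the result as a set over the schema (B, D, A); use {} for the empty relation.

Apply σ_{B = 32}; surviving tuples: {(32, 36, 40)}
Apply σ_{A >= 32}; surviving tuples: {(13, 2, 33), (16, 20, 38), (32, 36, 40), (36, 27, 39), (37, 13, 34)}
Union: {(32, 36, 40)} with {(13, 2, 33), (16, 20, 38), (32, 36, 40), (36, 27, 39), (37, 13, 34)} → {(13, 2, 33), (16, 20, 38), (32, 36, 40), (36, 27, 39), (37, 13, 34)}
Union: {(13, 2, 33), (16, 20, 38), (32, 36, 40), (36, 27, 39), (37, 13, 34)} with {(16, 13, 21), (21, 28, 19), (22, 20, 22), (40, 32, 14)} → {(13, 2, 33), (16, 13, 21), (16, 20, 38), (21, 28, 19), (22, 20, 22), (32, 36, 40), (36, 27, 39), (37, 13, 34), (40, 32, 14)}

{(13, 2, 33), (16, 13, 21), (16, 20, 38), (21, 28, 19), (22, 20, 22), (32, 36, 40), (36, 27, 39), (37, 13, 34), (40, 32, 14)}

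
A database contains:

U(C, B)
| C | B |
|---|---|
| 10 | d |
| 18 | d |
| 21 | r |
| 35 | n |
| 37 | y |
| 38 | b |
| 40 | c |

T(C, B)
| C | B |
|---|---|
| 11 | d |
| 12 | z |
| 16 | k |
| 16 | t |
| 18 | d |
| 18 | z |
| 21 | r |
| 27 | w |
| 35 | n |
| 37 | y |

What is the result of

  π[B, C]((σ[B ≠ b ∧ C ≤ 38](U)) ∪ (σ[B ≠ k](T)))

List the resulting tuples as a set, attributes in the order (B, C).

{(d, 10), (d, 11), (d, 18), (n, 35), (r, 21), (t, 16), (w, 27), (y, 37), (z, 12), (z, 18)}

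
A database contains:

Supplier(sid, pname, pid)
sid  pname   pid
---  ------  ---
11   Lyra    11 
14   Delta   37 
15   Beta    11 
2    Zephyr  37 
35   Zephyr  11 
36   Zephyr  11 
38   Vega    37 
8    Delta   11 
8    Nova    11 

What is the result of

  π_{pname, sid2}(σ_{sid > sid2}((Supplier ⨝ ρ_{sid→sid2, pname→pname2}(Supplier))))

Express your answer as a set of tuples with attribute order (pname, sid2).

ρ[sid→sid2, pname→pname2]: schema becomes (sid2, pname2, pid); tuples unchanged.
Supplier ⋈ ρ_{sid→sid2, pname→pname2}(Supplier) (natural join on pid): {(11, Lyra, 11, 11, Lyra), (11, Lyra, 11, 15, Beta), (11, Lyra, 11, 35, Zephyr), (11, Lyra, 11, 36, Zephyr), (11, Lyra, 11, 8, Delta), (11, Lyra, 11, 8, Nova), (14, Delta, 37, 14, Delta), (14, Delta, 37, 2, Zephyr), (14, Delta, 37, 38, Vega), (15, Beta, 11, 11, Lyra), (15, Beta, 11, 15, Beta), (15, Beta, 11, 35, Zephyr), (15, Beta, 11, 36, Zephyr), (15, Beta, 11, 8, Delta), (15, Beta, 11, 8, Nova), (2, Zephyr, 37, 14, Delta), (2, Zephyr, 37, 2, Zephyr), (2, Zephyr, 37, 38, Vega), (35, Zephyr, 11, 11, Lyra), (35, Zephyr, 11, 15, Beta), (35, Zephyr, 11, 35, Zephyr), (35, Zephyr, 11, 36, Zephyr), (35, Zephyr, 11, 8, Delta), (35, Zephyr, 11, 8, Nova), (36, Zephyr, 11, 11, Lyra), (36, Zephyr, 11, 15, Beta), (36, Zephyr, 11, 35, Zephyr), (36, Zephyr, 11, 36, Zephyr), (36, Zephyr, 11, 8, Delta), (36, Zephyr, 11, 8, Nova), (38, Vega, 37, 14, Delta), (38, Vega, 37, 2, Zephyr), (38, Vega, 37, 38, Vega), (8, Delta, 11, 11, Lyra), (8, Delta, 11, 15, Beta), (8, Delta, 11, 35, Zephyr), (8, Delta, 11, 36, Zephyr), (8, Delta, 11, 8, Delta), (8, Delta, 11, 8, Nova), (8, Nova, 11, 11, Lyra), (8, Nova, 11, 15, Beta), (8, Nova, 11, 35, Zephyr), (8, Nova, 11, 36, Zephyr), (8, Nova, 11, 8, Delta), (8, Nova, 11, 8, Nova)}
Selection sid > sid2: {(11, Lyra, 11, 8, Delta), (11, Lyra, 11, 8, Nova), (14, Delta, 37, 2, Zephyr), (15, Beta, 11, 11, Lyra), (15, Beta, 11, 8, Delta), (15, Beta, 11, 8, Nova), (35, Zephyr, 11, 11, Lyra), (35, Zephyr, 11, 15, Beta), (35, Zephyr, 11, 8, Delta), (35, Zephyr, 11, 8, Nova), (36, Zephyr, 11, 11, Lyra), (36, Zephyr, 11, 15, Beta), (36, Zephyr, 11, 35, Zephyr), (36, Zephyr, 11, 8, Delta), (36, Zephyr, 11, 8, Nova), (38, Vega, 37, 14, Delta), (38, Vega, 37, 2, Zephyr)}
π[pname, sid2]: project onto (pname, sid2) (7 duplicate(s) eliminated) → {(Beta, 11), (Beta, 8), (Delta, 2), (Lyra, 8), (Vega, 14), (Vega, 2), (Zephyr, 11), (Zephyr, 15), (Zephyr, 35), (Zephyr, 8)}

{(Beta, 11), (Beta, 8), (Delta, 2), (Lyra, 8), (Vega, 14), (Vega, 2), (Zephyr, 11), (Zephyr, 15), (Zephyr, 35), (Zephyr, 8)}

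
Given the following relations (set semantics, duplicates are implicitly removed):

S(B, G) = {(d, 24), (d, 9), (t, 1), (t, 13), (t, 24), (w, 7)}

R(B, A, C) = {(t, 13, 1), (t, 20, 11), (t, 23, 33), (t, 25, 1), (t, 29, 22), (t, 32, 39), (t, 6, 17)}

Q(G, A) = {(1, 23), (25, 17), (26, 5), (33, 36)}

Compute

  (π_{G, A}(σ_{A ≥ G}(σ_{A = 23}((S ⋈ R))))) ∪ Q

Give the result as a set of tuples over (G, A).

{(1, 23), (13, 23), (25, 17), (26, 5), (33, 36)}

Natural join on B: {(t, 1, 13, 1), (t, 1, 20, 11), (t, 1, 23, 33), (t, 1, 25, 1), (t, 1, 29, 22), (t, 1, 32, 39), (t, 1, 6, 17), (t, 13, 13, 1), (t, 13, 20, 11), (t, 13, 23, 33), (t, 13, 25, 1), (t, 13, 29, 22), (t, 13, 32, 39), (t, 13, 6, 17), (t, 24, 13, 1), (t, 24, 20, 11), (t, 24, 23, 33), (t, 24, 25, 1), (t, 24, 29, 22), (t, 24, 32, 39), (t, 24, 6, 17)}
Apply σ_{A = 23}; surviving tuples: {(t, 1, 23, 33), (t, 13, 23, 33), (t, 24, 23, 33)}
Apply σ_{A ≥ G}; surviving tuples: {(t, 1, 23, 33), (t, 13, 23, 33)}
Keep only column(s) G, A: {(1, 23), (13, 23)}
Set union of the two operands is {(1, 23), (13, 23), (25, 17), (26, 5), (33, 36)}.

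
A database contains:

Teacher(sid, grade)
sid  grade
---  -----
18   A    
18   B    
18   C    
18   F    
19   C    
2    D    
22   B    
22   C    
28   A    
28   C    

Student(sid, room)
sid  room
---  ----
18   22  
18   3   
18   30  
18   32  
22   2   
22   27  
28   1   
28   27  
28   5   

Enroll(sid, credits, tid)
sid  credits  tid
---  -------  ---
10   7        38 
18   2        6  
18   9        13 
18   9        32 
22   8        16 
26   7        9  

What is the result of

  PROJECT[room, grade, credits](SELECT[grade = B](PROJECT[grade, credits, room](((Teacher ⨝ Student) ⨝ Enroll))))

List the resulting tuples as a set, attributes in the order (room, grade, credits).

{(2, B, 8), (22, B, 2), (22, B, 9), (27, B, 8), (3, B, 2), (3, B, 9), (30, B, 2), (30, B, 9), (32, B, 2), (32, B, 9)}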